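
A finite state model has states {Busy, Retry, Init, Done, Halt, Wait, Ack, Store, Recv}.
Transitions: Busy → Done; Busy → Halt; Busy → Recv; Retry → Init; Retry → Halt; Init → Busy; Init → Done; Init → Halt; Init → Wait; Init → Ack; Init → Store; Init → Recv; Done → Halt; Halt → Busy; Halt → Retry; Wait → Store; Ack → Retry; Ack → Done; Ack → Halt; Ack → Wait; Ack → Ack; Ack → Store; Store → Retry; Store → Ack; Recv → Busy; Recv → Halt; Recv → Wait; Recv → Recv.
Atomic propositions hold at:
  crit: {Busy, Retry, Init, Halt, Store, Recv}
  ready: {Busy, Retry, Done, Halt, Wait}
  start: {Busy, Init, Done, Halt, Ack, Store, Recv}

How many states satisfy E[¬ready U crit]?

7

Sat(¬ready) = {Init, Ack, Store, Recv}
E[¬ready U crit]: least fixpoint, start Z0 = Sat(crit) = {Busy, Retry, Init, Halt, Store, Recv}, add states in Sat(¬ready) with some successor in Z. Z1 = {Busy, Retry, Init, Halt, Ack, Store, Recv}; fixed.
Sat(E[¬ready U crit]) = {Busy, Retry, Init, Halt, Ack, Store, Recv}
|Sat(E[¬ready U crit])| = |{Busy, Retry, Init, Halt, Ack, Store, Recv}| = 7.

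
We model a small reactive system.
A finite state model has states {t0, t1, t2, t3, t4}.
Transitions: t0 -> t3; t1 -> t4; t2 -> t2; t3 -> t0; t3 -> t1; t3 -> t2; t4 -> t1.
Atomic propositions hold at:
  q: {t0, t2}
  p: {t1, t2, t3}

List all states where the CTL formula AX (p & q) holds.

Sat(p & q) = {t2}
Sat(AX (p & q)) = {s : every successor in {t2}} = {t2}

{t2}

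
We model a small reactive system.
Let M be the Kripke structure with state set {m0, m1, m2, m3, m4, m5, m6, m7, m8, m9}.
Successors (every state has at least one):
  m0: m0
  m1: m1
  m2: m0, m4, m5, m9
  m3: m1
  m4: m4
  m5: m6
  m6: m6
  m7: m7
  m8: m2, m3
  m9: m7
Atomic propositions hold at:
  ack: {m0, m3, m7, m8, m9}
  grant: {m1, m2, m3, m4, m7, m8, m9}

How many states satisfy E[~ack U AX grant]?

Sat(~ack) = {m1, m2, m4, m5, m6}
Sat(AX grant) = {s : every successor in {m1, m2, m3, m4, m7, m8, m9}} = {m1, m3, m4, m7, m8, m9}
E[~ack U AX grant]: least fixpoint, start Z0 = Sat(AX grant) = {m1, m3, m4, m7, m8, m9}, add states in Sat(~ack) with some successor in Z. Z1 = {m1, m2, m3, m4, m7, m8, m9}; fixed.
Sat(E[~ack U AX grant]) = {m1, m2, m3, m4, m7, m8, m9}
|Sat(E[~ack U AX grant])| = |{m1, m2, m3, m4, m7, m8, m9}| = 7.

7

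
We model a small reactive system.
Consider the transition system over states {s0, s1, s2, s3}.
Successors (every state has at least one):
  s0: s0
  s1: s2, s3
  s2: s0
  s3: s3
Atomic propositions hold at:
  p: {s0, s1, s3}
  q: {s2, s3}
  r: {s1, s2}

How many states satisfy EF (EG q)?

2

EG q: greatest fixpoint, start Z0 = {s2, s3}, keep only states in Sat with some successor in Z. Z1 = {s3}; fixed.
Sat(EG q) = {s3}
EF (EG q): least fixpoint, start Z0 = {s3}, add states with some successor in Z. Z1 = {s1, s3}; fixed.
Sat(EF (EG q)) = {s1, s3}
|Sat(EF (EG q))| = |{s1, s3}| = 2.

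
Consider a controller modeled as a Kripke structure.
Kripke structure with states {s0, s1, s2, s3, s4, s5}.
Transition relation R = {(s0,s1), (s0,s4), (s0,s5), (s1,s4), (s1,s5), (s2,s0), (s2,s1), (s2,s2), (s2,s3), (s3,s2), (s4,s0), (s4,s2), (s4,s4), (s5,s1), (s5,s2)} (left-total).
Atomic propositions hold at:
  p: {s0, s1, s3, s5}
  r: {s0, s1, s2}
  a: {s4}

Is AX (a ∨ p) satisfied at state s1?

Yes

Sat(a ∨ p) = {s0, s1, s3, s4, s5}
Sat(AX (a ∨ p)) = {s : every successor in {s0, s1, s3, s4, s5}} = {s0, s1}
s1 ∈ Sat(AX (a ∨ p)) = {s0, s1}, so the formula holds at s1.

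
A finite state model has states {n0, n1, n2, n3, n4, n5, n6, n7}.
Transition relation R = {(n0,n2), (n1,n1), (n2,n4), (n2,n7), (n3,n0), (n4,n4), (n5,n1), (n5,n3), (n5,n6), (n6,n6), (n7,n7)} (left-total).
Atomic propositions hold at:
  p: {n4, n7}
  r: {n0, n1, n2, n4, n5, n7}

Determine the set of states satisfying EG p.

EG p: greatest fixpoint, start Z0 = {n4, n7}, keep only states in Sat with some successor in Z. Already a fixed point.
Sat(EG p) = {n4, n7}

{n4, n7}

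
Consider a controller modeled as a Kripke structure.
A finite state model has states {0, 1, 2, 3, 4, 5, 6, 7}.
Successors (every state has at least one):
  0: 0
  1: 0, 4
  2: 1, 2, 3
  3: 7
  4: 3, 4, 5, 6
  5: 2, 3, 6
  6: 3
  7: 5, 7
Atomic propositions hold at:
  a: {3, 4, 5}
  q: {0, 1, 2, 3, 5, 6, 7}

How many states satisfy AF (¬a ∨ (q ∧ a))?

7

Sat(¬a) = {0, 1, 2, 6, 7}
Sat(q ∧ a) = {3, 5}
Sat(¬a ∨ (q ∧ a)) = {0, 1, 2, 3, 5, 6, 7}
AF (¬a ∨ (q ∧ a)): least fixpoint, start Z0 = {0, 1, 2, 3, 5, 6, 7}, add states with every successor in Z. Already a fixed point.
Sat(AF (¬a ∨ (q ∧ a))) = {0, 1, 2, 3, 5, 6, 7}
|Sat(AF (¬a ∨ (q ∧ a)))| = |{0, 1, 2, 3, 5, 6, 7}| = 7.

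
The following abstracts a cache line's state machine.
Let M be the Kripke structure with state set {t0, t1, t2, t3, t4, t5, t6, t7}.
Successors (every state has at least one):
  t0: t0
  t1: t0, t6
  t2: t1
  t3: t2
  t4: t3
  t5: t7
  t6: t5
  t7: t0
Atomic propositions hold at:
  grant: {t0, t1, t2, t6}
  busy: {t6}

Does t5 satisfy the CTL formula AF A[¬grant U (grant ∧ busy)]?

Sat(¬grant) = {t3, t4, t5, t7}
Sat(grant ∧ busy) = {t6}
A[¬grant U (grant ∧ busy)]: least fixpoint, start Z0 = Sat((grant ∧ busy)) = {t6}, add states in Sat(¬grant) with every successor in Z. Already a fixed point.
Sat(A[¬grant U (grant ∧ busy)]) = {t6}
AF A[¬grant U (grant ∧ busy)]: least fixpoint, start Z0 = {t6}, add states with every successor in Z. Already a fixed point.
Sat(AF A[¬grant U (grant ∧ busy)]) = {t6}
t5 ∉ Sat(AF A[¬grant U (grant ∧ busy)]) = {t6}, so the formula does not hold at t5.

No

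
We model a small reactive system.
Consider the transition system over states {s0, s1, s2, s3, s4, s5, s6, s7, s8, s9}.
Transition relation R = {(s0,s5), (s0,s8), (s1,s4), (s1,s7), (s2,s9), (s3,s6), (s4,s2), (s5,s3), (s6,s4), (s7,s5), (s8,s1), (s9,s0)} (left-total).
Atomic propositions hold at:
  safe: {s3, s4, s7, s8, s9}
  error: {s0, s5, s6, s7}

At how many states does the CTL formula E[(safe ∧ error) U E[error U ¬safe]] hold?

6

Sat(safe ∧ error) = {s7}
Sat(¬safe) = {s0, s1, s2, s5, s6}
E[error U ¬safe]: least fixpoint, start Z0 = Sat(¬safe) = {s0, s1, s2, s5, s6}, add states in Sat(error) with some successor in Z. Z1 = {s0, s1, s2, s5, s6, s7}; fixed.
Sat(E[error U ¬safe]) = {s0, s1, s2, s5, s6, s7}
E[(safe ∧ error) U E[error U ¬safe]]: least fixpoint, start Z0 = Sat(E[error U ¬safe]) = {s0, s1, s2, s5, s6, s7}, add states in Sat(safe ∧ error) with some successor in Z. Already a fixed point.
Sat(E[(safe ∧ error) U E[error U ¬safe]]) = {s0, s1, s2, s5, s6, s7}
|Sat(E[(safe ∧ error) U E[error U ¬safe]])| = |{s0, s1, s2, s5, s6, s7}| = 6.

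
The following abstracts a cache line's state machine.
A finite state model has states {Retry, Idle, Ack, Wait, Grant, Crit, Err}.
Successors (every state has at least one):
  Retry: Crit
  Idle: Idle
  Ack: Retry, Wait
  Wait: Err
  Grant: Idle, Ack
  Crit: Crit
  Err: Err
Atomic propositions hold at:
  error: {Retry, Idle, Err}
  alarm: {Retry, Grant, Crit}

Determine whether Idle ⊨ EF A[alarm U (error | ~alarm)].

Yes

Sat(~alarm) = {Idle, Ack, Wait, Err}
Sat(error | ~alarm) = {Retry, Idle, Ack, Wait, Err}
A[alarm U (error | ~alarm)]: least fixpoint, start Z0 = Sat((error | ~alarm)) = {Retry, Idle, Ack, Wait, Err}, add states in Sat(alarm) with every successor in Z. Z1 = {Retry, Idle, Ack, Wait, Grant, Err}; fixed.
Sat(A[alarm U (error | ~alarm)]) = {Retry, Idle, Ack, Wait, Grant, Err}
EF A[alarm U (error | ~alarm)]: least fixpoint, start Z0 = {Retry, Idle, Ack, Wait, Grant, Err}, add states with some successor in Z. Already a fixed point.
Sat(EF A[alarm U (error | ~alarm)]) = {Retry, Idle, Ack, Wait, Grant, Err}
Idle ∈ Sat(EF A[alarm U (error | ~alarm)]) = {Retry, Idle, Ack, Wait, Grant, Err}, so the formula holds at Idle.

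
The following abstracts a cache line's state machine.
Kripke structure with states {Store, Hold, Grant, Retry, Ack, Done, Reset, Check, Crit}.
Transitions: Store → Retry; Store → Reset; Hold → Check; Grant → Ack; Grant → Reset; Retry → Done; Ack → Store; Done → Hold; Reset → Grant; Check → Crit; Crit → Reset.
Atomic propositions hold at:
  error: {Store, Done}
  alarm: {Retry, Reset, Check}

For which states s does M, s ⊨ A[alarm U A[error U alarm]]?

A[error U alarm]: least fixpoint, start Z0 = Sat(alarm) = {Retry, Reset, Check}, add states in Sat(error) with every successor in Z. Z1 = {Store, Retry, Reset, Check}; fixed.
Sat(A[error U alarm]) = {Store, Retry, Reset, Check}
A[alarm U A[error U alarm]]: least fixpoint, start Z0 = Sat(A[error U alarm]) = {Store, Retry, Reset, Check}, add states in Sat(alarm) with every successor in Z. Already a fixed point.
Sat(A[alarm U A[error U alarm]]) = {Store, Retry, Reset, Check}

{Store, Retry, Reset, Check}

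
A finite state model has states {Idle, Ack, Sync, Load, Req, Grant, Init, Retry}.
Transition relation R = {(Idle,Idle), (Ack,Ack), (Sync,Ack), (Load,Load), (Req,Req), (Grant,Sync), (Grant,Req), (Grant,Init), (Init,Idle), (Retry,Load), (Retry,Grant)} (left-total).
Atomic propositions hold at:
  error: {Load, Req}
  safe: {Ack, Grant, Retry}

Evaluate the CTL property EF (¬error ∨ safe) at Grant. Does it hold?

Yes

Sat(¬error) = {Idle, Ack, Sync, Grant, Init, Retry}
Sat(¬error ∨ safe) = {Idle, Ack, Sync, Grant, Init, Retry}
EF (¬error ∨ safe): least fixpoint, start Z0 = {Idle, Ack, Sync, Grant, Init, Retry}, add states with some successor in Z. Already a fixed point.
Sat(EF (¬error ∨ safe)) = {Idle, Ack, Sync, Grant, Init, Retry}
Grant ∈ Sat(EF (¬error ∨ safe)) = {Idle, Ack, Sync, Grant, Init, Retry}, so the formula holds at Grant.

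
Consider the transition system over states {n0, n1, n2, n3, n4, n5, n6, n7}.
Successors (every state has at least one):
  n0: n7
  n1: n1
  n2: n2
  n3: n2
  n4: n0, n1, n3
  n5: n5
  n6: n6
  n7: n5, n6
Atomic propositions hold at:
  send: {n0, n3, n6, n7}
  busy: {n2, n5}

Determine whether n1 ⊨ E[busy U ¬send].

Yes

Sat(¬send) = {n1, n2, n4, n5}
E[busy U ¬send]: least fixpoint, start Z0 = Sat(¬send) = {n1, n2, n4, n5}, add states in Sat(busy) with some successor in Z. Already a fixed point.
Sat(E[busy U ¬send]) = {n1, n2, n4, n5}
n1 ∈ Sat(E[busy U ¬send]) = {n1, n2, n4, n5}, so the formula holds at n1.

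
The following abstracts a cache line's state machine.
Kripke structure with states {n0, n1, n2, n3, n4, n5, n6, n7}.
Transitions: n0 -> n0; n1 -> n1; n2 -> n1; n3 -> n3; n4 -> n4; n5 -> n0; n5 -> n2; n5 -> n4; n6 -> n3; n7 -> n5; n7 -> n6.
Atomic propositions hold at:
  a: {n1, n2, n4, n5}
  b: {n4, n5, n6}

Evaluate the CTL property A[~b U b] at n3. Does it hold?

No

Sat(~b) = {n0, n1, n2, n3, n7}
A[~b U b]: least fixpoint, start Z0 = Sat(b) = {n4, n5, n6}, add states in Sat(~b) with every successor in Z. Z1 = {n4, n5, n6, n7}; fixed.
Sat(A[~b U b]) = {n4, n5, n6, n7}
n3 ∉ Sat(A[~b U b]) = {n4, n5, n6, n7}, so the formula does not hold at n3.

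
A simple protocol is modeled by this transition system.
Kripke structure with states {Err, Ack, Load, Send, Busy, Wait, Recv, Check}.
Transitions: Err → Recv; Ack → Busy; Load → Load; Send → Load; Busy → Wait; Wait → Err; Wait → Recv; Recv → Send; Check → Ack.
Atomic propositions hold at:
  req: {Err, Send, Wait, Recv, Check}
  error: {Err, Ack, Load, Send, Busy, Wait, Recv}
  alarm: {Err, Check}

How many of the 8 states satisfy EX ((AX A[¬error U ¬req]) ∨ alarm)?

Sat(¬error) = {Check}
Sat(¬req) = {Ack, Load, Busy}
A[¬error U ¬req]: least fixpoint, start Z0 = Sat(¬req) = {Ack, Load, Busy}, add states in Sat(¬error) with every successor in Z. Z1 = {Ack, Load, Busy, Check}; fixed.
Sat(A[¬error U ¬req]) = {Ack, Load, Busy, Check}
Sat(AX A[¬error U ¬req]) = {s : every successor in {Ack, Load, Busy, Check}} = {Ack, Load, Send, Check}
Sat((AX A[¬error U ¬req]) ∨ alarm) = {Err, Ack, Load, Send, Check}
Sat(EX ((AX A[¬error U ¬req]) ∨ alarm)) = {s : some successor in {Err, Ack, Load, Send, Check}} = {Load, Send, Wait, Recv, Check}
|Sat(EX ((AX A[¬error U ¬req]) ∨ alarm))| = |{Load, Send, Wait, Recv, Check}| = 5.

5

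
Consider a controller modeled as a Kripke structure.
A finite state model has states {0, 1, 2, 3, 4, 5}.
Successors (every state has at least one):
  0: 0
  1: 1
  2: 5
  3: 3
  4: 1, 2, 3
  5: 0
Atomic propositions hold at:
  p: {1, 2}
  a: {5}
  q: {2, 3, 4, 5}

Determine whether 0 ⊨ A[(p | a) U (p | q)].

Sat(p | a) = {1, 2, 5}
Sat(p | q) = {1, 2, 3, 4, 5}
A[(p | a) U (p | q)]: least fixpoint, start Z0 = Sat((p | q)) = {1, 2, 3, 4, 5}, add states in Sat(p | a) with every successor in Z. Already a fixed point.
Sat(A[(p | a) U (p | q)]) = {1, 2, 3, 4, 5}
0 ∉ Sat(A[(p | a) U (p | q)]) = {1, 2, 3, 4, 5}, so the formula does not hold at 0.

No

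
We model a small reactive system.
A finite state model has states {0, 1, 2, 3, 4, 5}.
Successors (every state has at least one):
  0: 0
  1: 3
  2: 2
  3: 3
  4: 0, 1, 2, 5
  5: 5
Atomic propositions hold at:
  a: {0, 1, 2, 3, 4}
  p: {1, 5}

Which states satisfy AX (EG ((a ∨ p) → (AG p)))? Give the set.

Sat(a ∨ p) = {0, 1, 2, 3, 4, 5}
AG p: greatest fixpoint, start Z0 = {1, 5}, keep only states in Sat with every successor in Z. Z1 = {5}; fixed.
Sat(AG p) = {5}
Sat((a ∨ p) → (AG p)) = {5}
EG ((a ∨ p) → (AG p)): greatest fixpoint, start Z0 = {5}, keep only states in Sat with some successor in Z. Already a fixed point.
Sat(EG ((a ∨ p) → (AG p))) = {5}
Sat(AX (EG ((a ∨ p) → (AG p)))) = {s : every successor in {5}} = {5}

{5}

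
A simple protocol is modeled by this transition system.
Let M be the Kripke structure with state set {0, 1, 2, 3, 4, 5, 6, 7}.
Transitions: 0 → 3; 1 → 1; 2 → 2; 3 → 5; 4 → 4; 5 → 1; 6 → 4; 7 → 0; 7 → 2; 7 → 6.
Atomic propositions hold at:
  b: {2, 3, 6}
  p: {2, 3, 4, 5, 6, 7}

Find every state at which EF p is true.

EF p: least fixpoint, start Z0 = {2, 3, 4, 5, 6, 7}, add states with some successor in Z. Z1 = {0, 2, 3, 4, 5, 6, 7}; fixed.
Sat(EF p) = {0, 2, 3, 4, 5, 6, 7}

{0, 2, 3, 4, 5, 6, 7}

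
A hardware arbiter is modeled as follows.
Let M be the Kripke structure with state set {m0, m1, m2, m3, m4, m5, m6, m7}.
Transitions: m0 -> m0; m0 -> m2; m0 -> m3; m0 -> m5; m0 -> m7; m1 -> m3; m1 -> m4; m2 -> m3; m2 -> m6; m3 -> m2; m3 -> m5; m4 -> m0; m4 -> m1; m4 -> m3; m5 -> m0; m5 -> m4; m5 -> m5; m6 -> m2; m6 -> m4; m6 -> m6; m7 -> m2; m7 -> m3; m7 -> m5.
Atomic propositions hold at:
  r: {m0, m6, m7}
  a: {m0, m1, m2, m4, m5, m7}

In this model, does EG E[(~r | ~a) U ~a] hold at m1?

Yes

Sat(~r) = {m1, m2, m3, m4, m5}
Sat(~a) = {m3, m6}
Sat(~r | ~a) = {m1, m2, m3, m4, m5, m6}
E[(~r | ~a) U ~a]: least fixpoint, start Z0 = Sat(~a) = {m3, m6}, add states in Sat(~r | ~a) with some successor in Z. Z1 = {m1, m2, m3, m4, m6}; Z2 = {m1, m2, m3, m4, m5, m6}; fixed.
Sat(E[(~r | ~a) U ~a]) = {m1, m2, m3, m4, m5, m6}
EG E[(~r | ~a) U ~a]: greatest fixpoint, start Z0 = {m1, m2, m3, m4, m5, m6}, keep only states in Sat with some successor in Z. Already a fixed point.
Sat(EG E[(~r | ~a) U ~a]) = {m1, m2, m3, m4, m5, m6}
m1 ∈ Sat(EG E[(~r | ~a) U ~a]) = {m1, m2, m3, m4, m5, m6}, so the formula holds at m1.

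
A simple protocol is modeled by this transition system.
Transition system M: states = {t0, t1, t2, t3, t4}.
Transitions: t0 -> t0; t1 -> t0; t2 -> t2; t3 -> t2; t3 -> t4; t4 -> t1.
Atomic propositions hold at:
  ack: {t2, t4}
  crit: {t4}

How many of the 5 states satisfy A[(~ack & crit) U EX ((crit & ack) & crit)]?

Sat(~ack) = {t0, t1, t3}
Sat(~ack & crit) = ∅
Sat(crit & ack) = {t4}
Sat((crit & ack) & crit) = {t4}
Sat(EX ((crit & ack) & crit)) = {s : some successor in {t4}} = {t3}
A[(~ack & crit) U EX ((crit & ack) & crit)]: least fixpoint, start Z0 = Sat(EX ((crit & ack) & crit)) = {t3}, add states in Sat(~ack & crit) with every successor in Z. Already a fixed point.
Sat(A[(~ack & crit) U EX ((crit & ack) & crit)]) = {t3}
|Sat(A[(~ack & crit) U EX ((crit & ack) & crit)])| = |{t3}| = 1.

1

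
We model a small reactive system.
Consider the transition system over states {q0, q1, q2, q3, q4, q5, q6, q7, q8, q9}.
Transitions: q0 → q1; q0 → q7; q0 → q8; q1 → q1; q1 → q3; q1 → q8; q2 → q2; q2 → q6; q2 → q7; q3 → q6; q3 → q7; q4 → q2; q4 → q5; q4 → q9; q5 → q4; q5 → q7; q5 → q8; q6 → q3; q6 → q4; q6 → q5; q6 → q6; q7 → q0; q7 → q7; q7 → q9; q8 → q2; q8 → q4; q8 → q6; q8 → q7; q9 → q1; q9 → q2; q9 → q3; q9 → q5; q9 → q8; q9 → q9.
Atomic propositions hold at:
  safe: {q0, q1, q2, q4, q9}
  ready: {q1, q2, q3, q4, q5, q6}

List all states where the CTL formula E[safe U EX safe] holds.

{q0, q1, q2, q4, q5, q6, q7, q8, q9}

Sat(EX safe) = {s : some successor in {q0, q1, q2, q4, q9}} = {q0, q1, q2, q4, q5, q6, q7, q8, q9}
E[safe U EX safe]: least fixpoint, start Z0 = Sat(EX safe) = {q0, q1, q2, q4, q5, q6, q7, q8, q9}, add states in Sat(safe) with some successor in Z. Already a fixed point.
Sat(E[safe U EX safe]) = {q0, q1, q2, q4, q5, q6, q7, q8, q9}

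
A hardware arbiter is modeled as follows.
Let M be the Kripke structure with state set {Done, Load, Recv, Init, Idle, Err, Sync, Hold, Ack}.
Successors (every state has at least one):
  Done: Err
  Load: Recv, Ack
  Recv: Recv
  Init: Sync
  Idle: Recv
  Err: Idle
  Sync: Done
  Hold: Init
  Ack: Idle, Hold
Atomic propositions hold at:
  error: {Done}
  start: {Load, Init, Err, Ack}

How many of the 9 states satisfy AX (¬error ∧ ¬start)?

5

Sat(¬error) = {Load, Recv, Init, Idle, Err, Sync, Hold, Ack}
Sat(¬start) = {Done, Recv, Idle, Sync, Hold}
Sat(¬error ∧ ¬start) = {Recv, Idle, Sync, Hold}
Sat(AX (¬error ∧ ¬start)) = {s : every successor in {Recv, Idle, Sync, Hold}} = {Recv, Init, Idle, Err, Ack}
|Sat(AX (¬error ∧ ¬start))| = |{Recv, Init, Idle, Err, Ack}| = 5.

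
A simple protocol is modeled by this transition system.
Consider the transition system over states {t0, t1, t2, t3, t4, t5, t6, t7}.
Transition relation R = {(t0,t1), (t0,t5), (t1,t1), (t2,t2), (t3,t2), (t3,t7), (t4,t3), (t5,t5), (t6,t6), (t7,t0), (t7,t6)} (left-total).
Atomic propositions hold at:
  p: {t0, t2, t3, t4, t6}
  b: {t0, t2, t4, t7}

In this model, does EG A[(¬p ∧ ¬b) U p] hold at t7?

No

Sat(¬p) = {t1, t5, t7}
Sat(¬b) = {t1, t3, t5, t6}
Sat(¬p ∧ ¬b) = {t1, t5}
A[(¬p ∧ ¬b) U p]: least fixpoint, start Z0 = Sat(p) = {t0, t2, t3, t4, t6}, add states in Sat(¬p ∧ ¬b) with every successor in Z. Already a fixed point.
Sat(A[(¬p ∧ ¬b) U p]) = {t0, t2, t3, t4, t6}
EG A[(¬p ∧ ¬b) U p]: greatest fixpoint, start Z0 = {t0, t2, t3, t4, t6}, keep only states in Sat with some successor in Z. Z1 = {t2, t3, t4, t6}; fixed.
Sat(EG A[(¬p ∧ ¬b) U p]) = {t2, t3, t4, t6}
t7 ∉ Sat(EG A[(¬p ∧ ¬b) U p]) = {t2, t3, t4, t6}, so the formula does not hold at t7.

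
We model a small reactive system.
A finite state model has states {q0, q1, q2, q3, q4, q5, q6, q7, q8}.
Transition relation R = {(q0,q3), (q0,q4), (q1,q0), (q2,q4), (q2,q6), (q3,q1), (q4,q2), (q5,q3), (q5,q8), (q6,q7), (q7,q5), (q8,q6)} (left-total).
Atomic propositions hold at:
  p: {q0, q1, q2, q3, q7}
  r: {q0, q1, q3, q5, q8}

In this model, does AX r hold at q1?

Sat(AX r) = {s : every successor in {q0, q1, q3, q5, q8}} = {q1, q3, q5, q7}
q1 ∈ Sat(AX r) = {q1, q3, q5, q7}, so the formula holds at q1.

Yes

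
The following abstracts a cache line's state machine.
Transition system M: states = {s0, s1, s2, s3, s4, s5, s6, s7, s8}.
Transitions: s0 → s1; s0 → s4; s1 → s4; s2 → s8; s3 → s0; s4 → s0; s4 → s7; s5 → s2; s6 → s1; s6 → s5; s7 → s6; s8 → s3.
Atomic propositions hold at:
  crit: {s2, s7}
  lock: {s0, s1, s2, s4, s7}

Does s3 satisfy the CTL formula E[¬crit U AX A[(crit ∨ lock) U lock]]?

Yes

Sat(¬crit) = {s0, s1, s3, s4, s5, s6, s8}
Sat(crit ∨ lock) = {s0, s1, s2, s4, s7}
A[(crit ∨ lock) U lock]: least fixpoint, start Z0 = Sat(lock) = {s0, s1, s2, s4, s7}, add states in Sat(crit ∨ lock) with every successor in Z. Already a fixed point.
Sat(A[(crit ∨ lock) U lock]) = {s0, s1, s2, s4, s7}
Sat(AX A[(crit ∨ lock) U lock]) = {s : every successor in {s0, s1, s2, s4, s7}} = {s0, s1, s3, s4, s5}
E[¬crit U AX A[(crit ∨ lock) U lock]]: least fixpoint, start Z0 = Sat(AX A[(crit ∨ lock) U lock]) = {s0, s1, s3, s4, s5}, add states in Sat(¬crit) with some successor in Z. Z1 = {s0, s1, s3, s4, s5, s6, s8}; fixed.
Sat(E[¬crit U AX A[(crit ∨ lock) U lock]]) = {s0, s1, s3, s4, s5, s6, s8}
s3 ∈ Sat(E[¬crit U AX A[(crit ∨ lock) U lock]]) = {s0, s1, s3, s4, s5, s6, s8}, so the formula holds at s3.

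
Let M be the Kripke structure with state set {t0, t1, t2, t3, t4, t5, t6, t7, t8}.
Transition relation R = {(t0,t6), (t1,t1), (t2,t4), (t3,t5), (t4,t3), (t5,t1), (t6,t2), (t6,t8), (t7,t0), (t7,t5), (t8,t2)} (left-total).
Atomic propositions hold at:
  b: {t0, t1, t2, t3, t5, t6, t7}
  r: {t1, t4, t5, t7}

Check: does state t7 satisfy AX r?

No

Sat(AX r) = {s : every successor in {t1, t4, t5, t7}} = {t1, t2, t3, t5}
t7 ∉ Sat(AX r) = {t1, t2, t3, t5}, so the formula does not hold at t7.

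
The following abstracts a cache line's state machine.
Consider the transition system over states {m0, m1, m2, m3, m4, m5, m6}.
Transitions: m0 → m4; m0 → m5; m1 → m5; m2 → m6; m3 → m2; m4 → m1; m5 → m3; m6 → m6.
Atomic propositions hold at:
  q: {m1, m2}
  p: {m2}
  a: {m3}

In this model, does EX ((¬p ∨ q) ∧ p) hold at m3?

Yes

Sat(¬p) = {m0, m1, m3, m4, m5, m6}
Sat(¬p ∨ q) = {m0, m1, m2, m3, m4, m5, m6}
Sat((¬p ∨ q) ∧ p) = {m2}
Sat(EX ((¬p ∨ q) ∧ p)) = {s : some successor in {m2}} = {m3}
m3 ∈ Sat(EX ((¬p ∨ q) ∧ p)) = {m3}, so the formula holds at m3.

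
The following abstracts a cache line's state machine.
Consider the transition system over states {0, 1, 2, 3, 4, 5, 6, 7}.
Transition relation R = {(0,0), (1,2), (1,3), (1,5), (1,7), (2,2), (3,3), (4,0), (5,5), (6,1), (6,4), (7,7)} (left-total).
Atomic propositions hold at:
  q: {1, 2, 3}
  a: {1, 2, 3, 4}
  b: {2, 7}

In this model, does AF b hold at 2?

Yes

AF b: least fixpoint, start Z0 = {2, 7}, add states with every successor in Z. Already a fixed point.
Sat(AF b) = {2, 7}
2 ∈ Sat(AF b) = {2, 7}, so the formula holds at 2.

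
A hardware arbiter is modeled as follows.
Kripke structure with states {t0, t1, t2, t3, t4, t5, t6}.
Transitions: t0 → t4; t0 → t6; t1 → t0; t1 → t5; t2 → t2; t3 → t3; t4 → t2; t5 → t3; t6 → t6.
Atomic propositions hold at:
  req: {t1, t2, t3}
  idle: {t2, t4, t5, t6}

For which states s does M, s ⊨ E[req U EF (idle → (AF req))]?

{t0, t1, t2, t3, t4, t5}

AF req: least fixpoint, start Z0 = {t1, t2, t3}, add states with every successor in Z. Z1 = {t1, t2, t3, t4, t5}; fixed.
Sat(AF req) = {t1, t2, t3, t4, t5}
Sat(idle → (AF req)) = {t0, t1, t2, t3, t4, t5}
EF (idle → (AF req)): least fixpoint, start Z0 = {t0, t1, t2, t3, t4, t5}, add states with some successor in Z. Already a fixed point.
Sat(EF (idle → (AF req))) = {t0, t1, t2, t3, t4, t5}
E[req U EF (idle → (AF req))]: least fixpoint, start Z0 = Sat(EF (idle → (AF req))) = {t0, t1, t2, t3, t4, t5}, add states in Sat(req) with some successor in Z. Already a fixed point.
Sat(E[req U EF (idle → (AF req))]) = {t0, t1, t2, t3, t4, t5}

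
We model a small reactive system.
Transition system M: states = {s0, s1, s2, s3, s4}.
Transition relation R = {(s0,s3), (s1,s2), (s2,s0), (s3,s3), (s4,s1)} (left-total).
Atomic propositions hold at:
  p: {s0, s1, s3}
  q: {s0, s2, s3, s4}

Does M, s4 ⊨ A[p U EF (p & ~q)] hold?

Yes

Sat(~q) = {s1}
Sat(p & ~q) = {s1}
EF (p & ~q): least fixpoint, start Z0 = {s1}, add states with some successor in Z. Z1 = {s1, s4}; fixed.
Sat(EF (p & ~q)) = {s1, s4}
A[p U EF (p & ~q)]: least fixpoint, start Z0 = Sat(EF (p & ~q)) = {s1, s4}, add states in Sat(p) with every successor in Z. Already a fixed point.
Sat(A[p U EF (p & ~q)]) = {s1, s4}
s4 ∈ Sat(A[p U EF (p & ~q)]) = {s1, s4}, so the formula holds at s4.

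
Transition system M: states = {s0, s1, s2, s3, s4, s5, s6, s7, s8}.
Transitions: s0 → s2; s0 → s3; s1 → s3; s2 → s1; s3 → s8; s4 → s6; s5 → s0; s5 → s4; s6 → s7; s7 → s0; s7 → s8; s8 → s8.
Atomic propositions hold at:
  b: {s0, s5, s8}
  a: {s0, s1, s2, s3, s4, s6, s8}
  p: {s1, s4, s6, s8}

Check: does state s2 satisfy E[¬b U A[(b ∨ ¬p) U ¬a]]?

No

Sat(¬b) = {s1, s2, s3, s4, s6, s7}
Sat(¬p) = {s0, s2, s3, s5, s7}
Sat(b ∨ ¬p) = {s0, s2, s3, s5, s7, s8}
Sat(¬a) = {s5, s7}
A[(b ∨ ¬p) U ¬a]: least fixpoint, start Z0 = Sat(¬a) = {s5, s7}, add states in Sat(b ∨ ¬p) with every successor in Z. Already a fixed point.
Sat(A[(b ∨ ¬p) U ¬a]) = {s5, s7}
E[¬b U A[(b ∨ ¬p) U ¬a]]: least fixpoint, start Z0 = Sat(A[(b ∨ ¬p) U ¬a]) = {s5, s7}, add states in Sat(¬b) with some successor in Z. Z1 = {s5, s6, s7}; Z2 = {s4, s5, s6, s7}; fixed.
Sat(E[¬b U A[(b ∨ ¬p) U ¬a]]) = {s4, s5, s6, s7}
s2 ∉ Sat(E[¬b U A[(b ∨ ¬p) U ¬a]]) = {s4, s5, s6, s7}, so the formula does not hold at s2.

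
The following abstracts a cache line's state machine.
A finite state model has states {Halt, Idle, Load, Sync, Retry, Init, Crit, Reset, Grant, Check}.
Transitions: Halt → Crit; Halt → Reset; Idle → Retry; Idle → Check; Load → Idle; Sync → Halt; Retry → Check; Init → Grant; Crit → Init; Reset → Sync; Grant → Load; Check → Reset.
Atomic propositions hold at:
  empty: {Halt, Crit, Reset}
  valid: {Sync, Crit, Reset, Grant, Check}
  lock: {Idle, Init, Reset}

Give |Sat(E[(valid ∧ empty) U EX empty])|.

4

Sat(valid ∧ empty) = {Crit, Reset}
Sat(EX empty) = {s : some successor in {Halt, Crit, Reset}} = {Halt, Sync, Check}
E[(valid ∧ empty) U EX empty]: least fixpoint, start Z0 = Sat(EX empty) = {Halt, Sync, Check}, add states in Sat(valid ∧ empty) with some successor in Z. Z1 = {Halt, Sync, Reset, Check}; fixed.
Sat(E[(valid ∧ empty) U EX empty]) = {Halt, Sync, Reset, Check}
|Sat(E[(valid ∧ empty) U EX empty])| = |{Halt, Sync, Reset, Check}| = 4.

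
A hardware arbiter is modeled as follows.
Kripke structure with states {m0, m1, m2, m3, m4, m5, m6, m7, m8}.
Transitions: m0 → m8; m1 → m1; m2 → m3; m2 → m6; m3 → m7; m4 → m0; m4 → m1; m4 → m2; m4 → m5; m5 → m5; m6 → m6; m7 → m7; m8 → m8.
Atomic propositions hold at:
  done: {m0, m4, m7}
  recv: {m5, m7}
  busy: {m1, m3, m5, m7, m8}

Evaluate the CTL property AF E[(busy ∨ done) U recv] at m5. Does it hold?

Yes

Sat(busy ∨ done) = {m0, m1, m3, m4, m5, m7, m8}
E[(busy ∨ done) U recv]: least fixpoint, start Z0 = Sat(recv) = {m5, m7}, add states in Sat(busy ∨ done) with some successor in Z. Z1 = {m3, m4, m5, m7}; fixed.
Sat(E[(busy ∨ done) U recv]) = {m3, m4, m5, m7}
AF E[(busy ∨ done) U recv]: least fixpoint, start Z0 = {m3, m4, m5, m7}, add states with every successor in Z. Already a fixed point.
Sat(AF E[(busy ∨ done) U recv]) = {m3, m4, m5, m7}
m5 ∈ Sat(AF E[(busy ∨ done) U recv]) = {m3, m4, m5, m7}, so the formula holds at m5.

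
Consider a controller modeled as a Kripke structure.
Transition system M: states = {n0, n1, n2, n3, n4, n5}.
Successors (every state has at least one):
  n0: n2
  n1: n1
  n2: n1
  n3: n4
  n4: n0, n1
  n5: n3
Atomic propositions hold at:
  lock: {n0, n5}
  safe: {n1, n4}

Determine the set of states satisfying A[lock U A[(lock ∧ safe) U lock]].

Sat(lock ∧ safe) = ∅
A[(lock ∧ safe) U lock]: least fixpoint, start Z0 = Sat(lock) = {n0, n5}, add states in Sat(lock ∧ safe) with every successor in Z. Already a fixed point.
Sat(A[(lock ∧ safe) U lock]) = {n0, n5}
A[lock U A[(lock ∧ safe) U lock]]: least fixpoint, start Z0 = Sat(A[(lock ∧ safe) U lock]) = {n0, n5}, add states in Sat(lock) with every successor in Z. Already a fixed point.
Sat(A[lock U A[(lock ∧ safe) U lock]]) = {n0, n5}

{n0, n5}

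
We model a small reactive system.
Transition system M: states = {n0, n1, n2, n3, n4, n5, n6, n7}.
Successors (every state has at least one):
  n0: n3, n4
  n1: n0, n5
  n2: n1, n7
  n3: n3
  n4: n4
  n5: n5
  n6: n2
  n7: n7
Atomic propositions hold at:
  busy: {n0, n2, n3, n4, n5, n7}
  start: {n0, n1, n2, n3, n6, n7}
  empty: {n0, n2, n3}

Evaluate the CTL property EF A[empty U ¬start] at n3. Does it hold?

No

Sat(¬start) = {n4, n5}
A[empty U ¬start]: least fixpoint, start Z0 = Sat(¬start) = {n4, n5}, add states in Sat(empty) with every successor in Z. Already a fixed point.
Sat(A[empty U ¬start]) = {n4, n5}
EF A[empty U ¬start]: least fixpoint, start Z0 = {n4, n5}, add states with some successor in Z. Z1 = {n0, n1, n4, n5}; Z2 = {n0, n1, n2, n4, n5}; Z3 = {n0, n1, n2, n4, n5, n6}; fixed.
Sat(EF A[empty U ¬start]) = {n0, n1, n2, n4, n5, n6}
n3 ∉ Sat(EF A[empty U ¬start]) = {n0, n1, n2, n4, n5, n6}, so the formula does not hold at n3.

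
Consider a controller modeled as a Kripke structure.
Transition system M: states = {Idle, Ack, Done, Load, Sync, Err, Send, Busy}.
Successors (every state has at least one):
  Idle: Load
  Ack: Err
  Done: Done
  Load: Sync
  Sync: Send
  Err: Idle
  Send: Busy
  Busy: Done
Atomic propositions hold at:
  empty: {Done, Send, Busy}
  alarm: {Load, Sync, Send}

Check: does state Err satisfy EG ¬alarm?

No

Sat(¬alarm) = {Idle, Ack, Done, Err, Busy}
EG ¬alarm: greatest fixpoint, start Z0 = {Idle, Ack, Done, Err, Busy}, keep only states in Sat with some successor in Z. Z1 = {Ack, Done, Err, Busy}; Z2 = {Ack, Done, Busy}; Z3 = {Done, Busy}; fixed.
Sat(EG ¬alarm) = {Done, Busy}
Err ∉ Sat(EG ¬alarm) = {Done, Busy}, so the formula does not hold at Err.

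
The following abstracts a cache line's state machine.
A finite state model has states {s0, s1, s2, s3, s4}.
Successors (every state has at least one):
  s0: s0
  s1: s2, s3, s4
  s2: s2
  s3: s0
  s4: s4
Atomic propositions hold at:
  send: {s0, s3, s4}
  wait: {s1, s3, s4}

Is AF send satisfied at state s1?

No

AF send: least fixpoint, start Z0 = {s0, s3, s4}, add states with every successor in Z. Already a fixed point.
Sat(AF send) = {s0, s3, s4}
s1 ∉ Sat(AF send) = {s0, s3, s4}, so the formula does not hold at s1.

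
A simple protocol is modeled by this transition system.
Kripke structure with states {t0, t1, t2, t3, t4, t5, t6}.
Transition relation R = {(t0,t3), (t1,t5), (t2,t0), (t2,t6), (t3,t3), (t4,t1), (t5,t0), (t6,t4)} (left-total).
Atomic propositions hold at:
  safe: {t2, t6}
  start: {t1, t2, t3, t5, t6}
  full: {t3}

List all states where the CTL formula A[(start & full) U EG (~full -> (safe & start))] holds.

Sat(start & full) = {t3}
Sat(~full) = {t0, t1, t2, t4, t5, t6}
Sat(safe & start) = {t2, t6}
Sat(~full -> (safe & start)) = {t2, t3, t6}
EG (~full -> (safe & start)): greatest fixpoint, start Z0 = {t2, t3, t6}, keep only states in Sat with some successor in Z. Z1 = {t2, t3}; Z2 = {t3}; fixed.
Sat(EG (~full -> (safe & start))) = {t3}
A[(start & full) U EG (~full -> (safe & start))]: least fixpoint, start Z0 = Sat(EG (~full -> (safe & start))) = {t3}, add states in Sat(start & full) with every successor in Z. Already a fixed point.
Sat(A[(start & full) U EG (~full -> (safe & start))]) = {t3}

{t3}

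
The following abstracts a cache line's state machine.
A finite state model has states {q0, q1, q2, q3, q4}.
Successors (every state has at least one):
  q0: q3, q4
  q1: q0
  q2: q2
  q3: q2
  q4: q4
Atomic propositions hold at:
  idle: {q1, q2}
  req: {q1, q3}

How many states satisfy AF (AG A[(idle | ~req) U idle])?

Sat(~req) = {q0, q2, q4}
Sat(idle | ~req) = {q0, q1, q2, q4}
A[(idle | ~req) U idle]: least fixpoint, start Z0 = Sat(idle) = {q1, q2}, add states in Sat(idle | ~req) with every successor in Z. Already a fixed point.
Sat(A[(idle | ~req) U idle]) = {q1, q2}
AG A[(idle | ~req) U idle]: greatest fixpoint, start Z0 = {q1, q2}, keep only states in Sat with every successor in Z. Z1 = {q2}; fixed.
Sat(AG A[(idle | ~req) U idle]) = {q2}
AF (AG A[(idle | ~req) U idle]): least fixpoint, start Z0 = {q2}, add states with every successor in Z. Z1 = {q2, q3}; fixed.
Sat(AF (AG A[(idle | ~req) U idle])) = {q2, q3}
|Sat(AF (AG A[(idle | ~req) U idle]))| = |{q2, q3}| = 2.

2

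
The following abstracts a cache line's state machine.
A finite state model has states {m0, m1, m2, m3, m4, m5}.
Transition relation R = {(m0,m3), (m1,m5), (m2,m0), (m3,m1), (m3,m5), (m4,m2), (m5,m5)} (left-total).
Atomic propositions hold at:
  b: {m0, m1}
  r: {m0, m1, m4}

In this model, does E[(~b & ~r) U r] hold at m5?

No

Sat(~b) = {m2, m3, m4, m5}
Sat(~r) = {m2, m3, m5}
Sat(~b & ~r) = {m2, m3, m5}
E[(~b & ~r) U r]: least fixpoint, start Z0 = Sat(r) = {m0, m1, m4}, add states in Sat(~b & ~r) with some successor in Z. Z1 = {m0, m1, m2, m3, m4}; fixed.
Sat(E[(~b & ~r) U r]) = {m0, m1, m2, m3, m4}
m5 ∉ Sat(E[(~b & ~r) U r]) = {m0, m1, m2, m3, m4}, so the formula does not hold at m5.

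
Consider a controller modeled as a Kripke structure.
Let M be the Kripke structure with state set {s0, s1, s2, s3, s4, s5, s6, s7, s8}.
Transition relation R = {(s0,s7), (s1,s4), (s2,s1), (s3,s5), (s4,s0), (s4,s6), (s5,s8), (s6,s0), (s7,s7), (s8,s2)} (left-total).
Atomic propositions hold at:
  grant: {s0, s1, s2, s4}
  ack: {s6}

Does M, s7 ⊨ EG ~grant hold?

Yes

Sat(~grant) = {s3, s5, s6, s7, s8}
EG ~grant: greatest fixpoint, start Z0 = {s3, s5, s6, s7, s8}, keep only states in Sat with some successor in Z. Z1 = {s3, s5, s7}; Z2 = {s3, s7}; Z3 = {s7}; fixed.
Sat(EG ~grant) = {s7}
s7 ∈ Sat(EG ~grant) = {s7}, so the formula holds at s7.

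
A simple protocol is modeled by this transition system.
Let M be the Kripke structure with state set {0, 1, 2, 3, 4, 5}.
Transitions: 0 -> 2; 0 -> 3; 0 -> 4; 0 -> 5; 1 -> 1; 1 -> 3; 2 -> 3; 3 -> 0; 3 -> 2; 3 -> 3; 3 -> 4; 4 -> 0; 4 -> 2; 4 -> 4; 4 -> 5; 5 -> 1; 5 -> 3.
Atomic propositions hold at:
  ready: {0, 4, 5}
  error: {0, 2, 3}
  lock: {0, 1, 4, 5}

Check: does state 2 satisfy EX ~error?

No

Sat(~error) = {1, 4, 5}
Sat(EX ~error) = {s : some successor in {1, 4, 5}} = {0, 1, 3, 4, 5}
2 ∉ Sat(EX ~error) = {0, 1, 3, 4, 5}, so the formula does not hold at 2.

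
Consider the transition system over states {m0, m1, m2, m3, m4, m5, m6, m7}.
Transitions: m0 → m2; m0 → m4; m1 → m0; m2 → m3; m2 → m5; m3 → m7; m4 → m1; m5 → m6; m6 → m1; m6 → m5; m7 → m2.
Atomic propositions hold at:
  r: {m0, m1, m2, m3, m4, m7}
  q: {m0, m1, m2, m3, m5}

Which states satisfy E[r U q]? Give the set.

{m0, m1, m2, m3, m4, m5, m7}

E[r U q]: least fixpoint, start Z0 = Sat(q) = {m0, m1, m2, m3, m5}, add states in Sat(r) with some successor in Z. Z1 = {m0, m1, m2, m3, m4, m5, m7}; fixed.
Sat(E[r U q]) = {m0, m1, m2, m3, m4, m5, m7}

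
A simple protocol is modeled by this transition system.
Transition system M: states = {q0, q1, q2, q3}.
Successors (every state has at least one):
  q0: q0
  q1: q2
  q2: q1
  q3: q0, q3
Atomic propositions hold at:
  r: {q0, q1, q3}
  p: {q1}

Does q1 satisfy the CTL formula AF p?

Yes

AF p: least fixpoint, start Z0 = {q1}, add states with every successor in Z. Z1 = {q1, q2}; fixed.
Sat(AF p) = {q1, q2}
q1 ∈ Sat(AF p) = {q1, q2}, so the formula holds at q1.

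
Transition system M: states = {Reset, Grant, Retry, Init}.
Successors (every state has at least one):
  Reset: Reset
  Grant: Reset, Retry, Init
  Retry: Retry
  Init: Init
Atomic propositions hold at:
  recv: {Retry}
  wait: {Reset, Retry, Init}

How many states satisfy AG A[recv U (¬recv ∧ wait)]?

2

Sat(¬recv) = {Reset, Grant, Init}
Sat(¬recv ∧ wait) = {Reset, Init}
A[recv U (¬recv ∧ wait)]: least fixpoint, start Z0 = Sat((¬recv ∧ wait)) = {Reset, Init}, add states in Sat(recv) with every successor in Z. Already a fixed point.
Sat(A[recv U (¬recv ∧ wait)]) = {Reset, Init}
AG A[recv U (¬recv ∧ wait)]: greatest fixpoint, start Z0 = {Reset, Init}, keep only states in Sat with every successor in Z. Already a fixed point.
Sat(AG A[recv U (¬recv ∧ wait)]) = {Reset, Init}
|Sat(AG A[recv U (¬recv ∧ wait)])| = |{Reset, Init}| = 2.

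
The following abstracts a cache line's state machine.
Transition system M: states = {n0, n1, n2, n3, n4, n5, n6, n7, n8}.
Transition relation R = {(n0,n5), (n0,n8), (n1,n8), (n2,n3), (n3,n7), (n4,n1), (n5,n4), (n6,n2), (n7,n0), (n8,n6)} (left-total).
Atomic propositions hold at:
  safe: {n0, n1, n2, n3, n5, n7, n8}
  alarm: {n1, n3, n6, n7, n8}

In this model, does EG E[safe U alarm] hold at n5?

No

E[safe U alarm]: least fixpoint, start Z0 = Sat(alarm) = {n1, n3, n6, n7, n8}, add states in Sat(safe) with some successor in Z. Z1 = {n0, n1, n2, n3, n6, n7, n8}; fixed.
Sat(E[safe U alarm]) = {n0, n1, n2, n3, n6, n7, n8}
EG E[safe U alarm]: greatest fixpoint, start Z0 = {n0, n1, n2, n3, n6, n7, n8}, keep only states in Sat with some successor in Z. Already a fixed point.
Sat(EG E[safe U alarm]) = {n0, n1, n2, n3, n6, n7, n8}
n5 ∉ Sat(EG E[safe U alarm]) = {n0, n1, n2, n3, n6, n7, n8}, so the formula does not hold at n5.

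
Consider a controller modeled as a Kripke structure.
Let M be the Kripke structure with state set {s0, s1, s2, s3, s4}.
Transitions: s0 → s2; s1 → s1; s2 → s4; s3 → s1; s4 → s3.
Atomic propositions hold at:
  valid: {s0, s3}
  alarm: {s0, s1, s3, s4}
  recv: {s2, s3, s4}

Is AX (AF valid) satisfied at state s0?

AF valid: least fixpoint, start Z0 = {s0, s3}, add states with every successor in Z. Z1 = {s0, s3, s4}; Z2 = {s0, s2, s3, s4}; fixed.
Sat(AF valid) = {s0, s2, s3, s4}
Sat(AX (AF valid)) = {s : every successor in {s0, s2, s3, s4}} = {s0, s2, s4}
s0 ∈ Sat(AX (AF valid)) = {s0, s2, s4}, so the formula holds at s0.

Yes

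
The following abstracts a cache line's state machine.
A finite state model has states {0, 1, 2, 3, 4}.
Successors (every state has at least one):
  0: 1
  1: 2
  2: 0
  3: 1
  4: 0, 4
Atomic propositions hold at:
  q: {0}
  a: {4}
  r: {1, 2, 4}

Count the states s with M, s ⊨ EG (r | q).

4

Sat(r | q) = {0, 1, 2, 4}
EG (r | q): greatest fixpoint, start Z0 = {0, 1, 2, 4}, keep only states in Sat with some successor in Z. Already a fixed point.
Sat(EG (r | q)) = {0, 1, 2, 4}
|Sat(EG (r | q))| = |{0, 1, 2, 4}| = 4.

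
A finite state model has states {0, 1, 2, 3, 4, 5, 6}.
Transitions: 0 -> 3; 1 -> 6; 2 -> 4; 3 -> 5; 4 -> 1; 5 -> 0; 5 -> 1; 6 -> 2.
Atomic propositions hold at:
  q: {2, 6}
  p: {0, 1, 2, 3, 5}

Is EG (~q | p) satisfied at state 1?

Sat(~q) = {0, 1, 3, 4, 5}
Sat(~q | p) = {0, 1, 2, 3, 4, 5}
EG (~q | p): greatest fixpoint, start Z0 = {0, 1, 2, 3, 4, 5}, keep only states in Sat with some successor in Z. Z1 = {0, 2, 3, 4, 5}; Z2 = {0, 2, 3, 5}; Z3 = {0, 3, 5}; fixed.
Sat(EG (~q | p)) = {0, 3, 5}
1 ∉ Sat(EG (~q | p)) = {0, 3, 5}, so the formula does not hold at 1.

No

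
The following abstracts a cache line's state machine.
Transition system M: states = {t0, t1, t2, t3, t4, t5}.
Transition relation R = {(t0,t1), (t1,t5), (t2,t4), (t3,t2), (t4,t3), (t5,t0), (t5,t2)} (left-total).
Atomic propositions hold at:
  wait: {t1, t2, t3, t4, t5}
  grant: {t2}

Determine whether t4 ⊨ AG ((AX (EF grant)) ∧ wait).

Yes

EF grant: least fixpoint, start Z0 = {t2}, add states with some successor in Z. Z1 = {t2, t3, t5}; Z2 = {t1, t2, t3, t4, t5}; Z3 = {t0, t1, t2, t3, t4, t5}; fixed.
Sat(EF grant) = {t0, t1, t2, t3, t4, t5}
Sat(AX (EF grant)) = {s : every successor in {t0, t1, t2, t3, t4, t5}} = {t0, t1, t2, t3, t4, t5}
Sat((AX (EF grant)) ∧ wait) = {t1, t2, t3, t4, t5}
AG ((AX (EF grant)) ∧ wait): greatest fixpoint, start Z0 = {t1, t2, t3, t4, t5}, keep only states in Sat with every successor in Z. Z1 = {t1, t2, t3, t4}; Z2 = {t2, t3, t4}; fixed.
Sat(AG ((AX (EF grant)) ∧ wait)) = {t2, t3, t4}
t4 ∈ Sat(AG ((AX (EF grant)) ∧ wait)) = {t2, t3, t4}, so the formula holds at t4.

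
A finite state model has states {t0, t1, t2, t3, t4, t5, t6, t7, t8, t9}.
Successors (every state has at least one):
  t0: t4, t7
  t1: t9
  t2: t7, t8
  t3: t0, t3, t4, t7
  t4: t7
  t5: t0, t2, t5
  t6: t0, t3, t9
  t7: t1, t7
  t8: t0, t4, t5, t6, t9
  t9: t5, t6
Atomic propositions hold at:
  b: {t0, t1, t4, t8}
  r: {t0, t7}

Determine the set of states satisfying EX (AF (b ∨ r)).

{t0, t2, t3, t4, t5, t6, t7, t8}

Sat(b ∨ r) = {t0, t1, t4, t7, t8}
AF (b ∨ r): least fixpoint, start Z0 = {t0, t1, t4, t7, t8}, add states with every successor in Z. Z1 = {t0, t1, t2, t4, t7, t8}; fixed.
Sat(AF (b ∨ r)) = {t0, t1, t2, t4, t7, t8}
Sat(EX (AF (b ∨ r))) = {s : some successor in {t0, t1, t2, t4, t7, t8}} = {t0, t2, t3, t4, t5, t6, t7, t8}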